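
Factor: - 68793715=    - 5^1*109^1* 126227^1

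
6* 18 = 108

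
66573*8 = 532584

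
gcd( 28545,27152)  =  1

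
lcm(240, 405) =6480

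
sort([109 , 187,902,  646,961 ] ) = [ 109, 187,  646,902 , 961 ] 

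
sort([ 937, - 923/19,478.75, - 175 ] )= [ - 175, - 923/19,478.75 , 937] 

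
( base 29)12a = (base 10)909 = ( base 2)1110001101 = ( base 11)757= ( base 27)16i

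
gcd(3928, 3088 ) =8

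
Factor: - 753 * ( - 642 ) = 483426 = 2^1*3^2 * 107^1*251^1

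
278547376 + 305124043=583671419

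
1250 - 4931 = -3681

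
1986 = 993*2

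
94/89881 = 94/89881 = 0.00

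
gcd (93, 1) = 1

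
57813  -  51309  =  6504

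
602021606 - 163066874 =438954732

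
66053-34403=31650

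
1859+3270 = 5129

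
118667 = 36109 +82558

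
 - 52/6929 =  - 4/533 = - 0.01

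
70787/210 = 337+17/210 = 337.08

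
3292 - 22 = 3270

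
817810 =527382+290428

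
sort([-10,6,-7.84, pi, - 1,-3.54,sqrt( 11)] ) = [  -  10,-7.84,  -  3.54,-1 , pi, sqrt(11 ), 6]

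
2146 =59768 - 57622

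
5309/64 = 5309/64 = 82.95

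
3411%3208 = 203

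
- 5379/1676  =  - 5379/1676= -3.21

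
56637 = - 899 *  ( - 63 )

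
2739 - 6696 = - 3957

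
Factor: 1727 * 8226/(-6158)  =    -  7103151/3079 = - 3^2*11^1 * 157^1 * 457^1*3079^( - 1 )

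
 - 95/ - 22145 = 19/4429 = 0.00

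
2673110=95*28138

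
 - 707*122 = -86254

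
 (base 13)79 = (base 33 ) 31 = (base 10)100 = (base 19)55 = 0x64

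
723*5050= 3651150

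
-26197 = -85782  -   - 59585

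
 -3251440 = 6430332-9681772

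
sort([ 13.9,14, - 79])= [ - 79,13.9, 14 ] 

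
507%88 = 67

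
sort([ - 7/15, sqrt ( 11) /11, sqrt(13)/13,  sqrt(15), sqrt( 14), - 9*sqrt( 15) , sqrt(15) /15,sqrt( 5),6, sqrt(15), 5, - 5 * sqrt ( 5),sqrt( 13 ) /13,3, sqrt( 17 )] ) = [ - 9*sqrt(15), - 5*sqrt (5),  -  7/15,  sqrt (15) /15 , sqrt(13) /13 , sqrt( 13)/13,sqrt( 11 )/11, sqrt( 5) , 3 , sqrt( 14), sqrt(15), sqrt(15),sqrt(17), 5,6] 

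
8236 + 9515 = 17751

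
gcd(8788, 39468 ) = 52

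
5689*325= 1848925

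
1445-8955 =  - 7510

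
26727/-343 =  - 26727/343 = - 77.92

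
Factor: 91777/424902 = 2^(-1 )*3^(  -  1)*7^2*23^( - 1)* 1873^1*3079^(  -  1) 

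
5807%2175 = 1457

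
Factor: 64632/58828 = 2^1*3^1*7^( - 1)*11^ ( - 1)*191^( - 1)*2693^1 = 16158/14707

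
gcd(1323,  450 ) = 9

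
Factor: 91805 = 5^1*7^1*43^1*61^1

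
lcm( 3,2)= 6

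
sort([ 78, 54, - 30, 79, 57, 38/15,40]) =[-30, 38/15, 40, 54,57 , 78,79]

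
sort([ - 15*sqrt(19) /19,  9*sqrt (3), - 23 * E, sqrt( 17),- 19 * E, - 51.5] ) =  [-23* E, - 19 * E, - 51.5,-15 * sqrt( 19)/19,sqrt( 17),9* sqrt( 3) ] 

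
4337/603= 7 + 116/603 = 7.19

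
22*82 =1804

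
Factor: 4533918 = 2^1 *3^1*29^1*71^1*367^1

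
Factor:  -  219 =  - 3^1*73^1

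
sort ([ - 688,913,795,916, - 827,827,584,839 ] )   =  [ - 827,-688,584,795,827,839,913, 916]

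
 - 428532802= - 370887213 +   -  57645589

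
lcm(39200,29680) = 2077600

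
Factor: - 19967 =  - 41^1*487^1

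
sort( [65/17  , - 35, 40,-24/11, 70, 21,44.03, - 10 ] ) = [  -  35,  -  10, - 24/11, 65/17, 21, 40, 44.03,  70] 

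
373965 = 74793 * 5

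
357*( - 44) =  - 15708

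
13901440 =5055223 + 8846217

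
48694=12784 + 35910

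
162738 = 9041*18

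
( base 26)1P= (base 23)25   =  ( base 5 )201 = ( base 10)51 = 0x33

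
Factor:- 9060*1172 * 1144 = -12147358080 = - 2^7  *3^1*5^1*11^1*13^1*151^1*293^1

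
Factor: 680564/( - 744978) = - 340282/372489 =- 2^1*3^( - 1)*13^(- 1 )*9551^( - 1) * 170141^1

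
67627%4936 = 3459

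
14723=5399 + 9324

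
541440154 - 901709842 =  - 360269688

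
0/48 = 0 = 0.00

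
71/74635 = 71/74635= 0.00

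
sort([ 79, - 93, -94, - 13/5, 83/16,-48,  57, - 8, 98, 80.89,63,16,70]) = [-94, - 93, - 48,-8, - 13/5,83/16, 16,57,63,70,79,80.89,98]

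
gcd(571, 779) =1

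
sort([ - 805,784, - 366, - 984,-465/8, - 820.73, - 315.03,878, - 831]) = [ - 984  , - 831, - 820.73, - 805, -366, - 315.03 , -465/8,784,878 ] 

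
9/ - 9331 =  - 9/9331=- 0.00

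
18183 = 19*957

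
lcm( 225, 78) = 5850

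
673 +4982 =5655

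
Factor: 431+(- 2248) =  - 23^1*79^1 = - 1817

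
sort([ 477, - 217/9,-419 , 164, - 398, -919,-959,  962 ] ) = [ - 959,-919, - 419, - 398,-217/9, 164 , 477, 962] 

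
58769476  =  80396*731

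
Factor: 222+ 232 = 2^1 * 227^1  =  454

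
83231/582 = 83231/582 = 143.01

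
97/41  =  97/41 = 2.37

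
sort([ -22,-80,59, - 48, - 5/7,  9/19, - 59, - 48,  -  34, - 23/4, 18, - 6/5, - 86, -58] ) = [- 86, - 80, - 59, - 58, - 48, - 48, - 34, - 22, - 23/4  , - 6/5, - 5/7 , 9/19,18,59 ] 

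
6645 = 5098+1547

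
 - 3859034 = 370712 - 4229746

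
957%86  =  11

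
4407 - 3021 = 1386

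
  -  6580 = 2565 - 9145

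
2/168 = 1/84=0.01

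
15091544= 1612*9362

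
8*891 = 7128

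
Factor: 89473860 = 2^2*3^2*5^1*7^1*71011^1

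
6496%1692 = 1420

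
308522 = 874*353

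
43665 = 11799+31866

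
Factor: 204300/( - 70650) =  - 2^1*157^( - 1 ) * 227^1 = - 454/157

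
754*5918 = 4462172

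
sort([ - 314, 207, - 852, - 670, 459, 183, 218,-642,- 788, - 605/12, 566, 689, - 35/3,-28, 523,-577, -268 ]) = [ - 852, - 788, - 670, - 642, - 577, - 314, -268, - 605/12, - 28, - 35/3, 183,  207, 218,459, 523,566,689 ]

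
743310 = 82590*9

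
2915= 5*583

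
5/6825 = 1/1365=   0.00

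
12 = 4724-4712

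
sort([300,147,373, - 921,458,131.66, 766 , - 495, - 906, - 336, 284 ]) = [ - 921,-906, - 495, - 336, 131.66, 147,284, 300,373,458,766 ] 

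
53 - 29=24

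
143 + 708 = 851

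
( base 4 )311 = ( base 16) 35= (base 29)1o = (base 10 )53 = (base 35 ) 1i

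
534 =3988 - 3454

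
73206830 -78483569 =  - 5276739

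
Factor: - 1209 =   -  3^1*13^1 * 31^1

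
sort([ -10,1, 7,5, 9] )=[ - 10,  1, 5, 7,9] 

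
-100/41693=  - 1 + 41593/41693 = - 0.00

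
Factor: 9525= 3^1 * 5^2 * 127^1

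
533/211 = 533/211 = 2.53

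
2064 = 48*43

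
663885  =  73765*9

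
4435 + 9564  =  13999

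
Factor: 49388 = 2^2*12347^1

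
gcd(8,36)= 4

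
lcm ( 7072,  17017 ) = 544544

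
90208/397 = 90208/397  =  227.22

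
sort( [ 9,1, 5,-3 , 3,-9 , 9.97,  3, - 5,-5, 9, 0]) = [ - 9 , - 5,-5, -3,0, 1, 3,  3,5 , 9,  9, 9.97] 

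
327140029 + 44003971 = 371144000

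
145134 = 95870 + 49264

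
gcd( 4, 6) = 2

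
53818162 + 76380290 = 130198452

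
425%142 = 141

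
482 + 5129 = 5611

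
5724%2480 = 764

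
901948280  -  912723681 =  - 10775401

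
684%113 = 6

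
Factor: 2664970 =2^1 * 5^1*7^1*11^1 * 3461^1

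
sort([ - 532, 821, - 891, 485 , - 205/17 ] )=[ - 891,-532, - 205/17, 485, 821]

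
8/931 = 8/931 = 0.01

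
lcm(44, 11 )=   44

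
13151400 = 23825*552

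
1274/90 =14 + 7/45 = 14.16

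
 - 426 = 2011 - 2437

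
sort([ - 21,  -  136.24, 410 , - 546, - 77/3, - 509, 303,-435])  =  [ - 546, - 509, - 435,  -  136.24, - 77/3,-21, 303, 410]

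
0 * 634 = 0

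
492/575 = 492/575 = 0.86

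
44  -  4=40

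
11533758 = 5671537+5862221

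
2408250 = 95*25350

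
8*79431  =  635448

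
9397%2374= 2275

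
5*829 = 4145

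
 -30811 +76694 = 45883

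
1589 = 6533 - 4944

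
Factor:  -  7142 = -2^1*3571^1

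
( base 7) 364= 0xC1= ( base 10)193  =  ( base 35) 5I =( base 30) 6D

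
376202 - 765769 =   -  389567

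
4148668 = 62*66914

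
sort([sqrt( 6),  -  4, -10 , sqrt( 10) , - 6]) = [ - 10, - 6,-4,sqrt( 6),sqrt( 10)]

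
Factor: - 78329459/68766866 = - 2^( - 1 )*7^(  -  1)*13^1 *31^( - 1 )* 158449^( - 1)*6025343^1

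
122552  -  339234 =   -  216682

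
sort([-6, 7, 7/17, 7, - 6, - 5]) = [ - 6, - 6, - 5, 7/17, 7 , 7] 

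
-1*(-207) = 207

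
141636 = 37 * 3828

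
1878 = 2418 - 540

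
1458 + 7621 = 9079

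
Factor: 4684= 2^2*1171^1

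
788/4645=788/4645= 0.17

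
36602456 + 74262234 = 110864690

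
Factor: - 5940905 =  - 5^1*17^1*37^1*1889^1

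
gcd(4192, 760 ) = 8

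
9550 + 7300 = 16850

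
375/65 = 5+10/13 = 5.77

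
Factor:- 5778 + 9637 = 3859 = 17^1 *227^1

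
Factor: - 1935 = -3^2 * 5^1* 43^1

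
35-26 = 9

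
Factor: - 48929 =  - 113^1*433^1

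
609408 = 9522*64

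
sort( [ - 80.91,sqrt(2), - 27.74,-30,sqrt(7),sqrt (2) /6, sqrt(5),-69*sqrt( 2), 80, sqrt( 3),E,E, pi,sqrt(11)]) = [ - 69*sqrt ( 2) , - 80.91, - 30,  -  27.74,sqrt( 2)/6,sqrt (2),sqrt(3 ),sqrt(5 ), sqrt( 7 ),E, E, pi,sqrt(11 ),80] 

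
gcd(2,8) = 2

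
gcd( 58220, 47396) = 164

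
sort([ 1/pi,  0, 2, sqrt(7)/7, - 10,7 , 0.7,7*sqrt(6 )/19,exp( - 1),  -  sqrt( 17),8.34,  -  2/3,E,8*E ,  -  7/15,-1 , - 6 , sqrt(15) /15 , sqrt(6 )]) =[ - 10, - 6 ,-sqrt(17 ), - 1, - 2/3,-7/15 , 0, sqrt( 15 ) /15,1/pi , exp( - 1) , sqrt(7 ) /7,0.7 , 7*sqrt ( 6)/19, 2,sqrt(6) , E,  7, 8.34 , 8 *E ]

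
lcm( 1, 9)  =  9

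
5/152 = 5/152 = 0.03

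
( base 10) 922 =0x39A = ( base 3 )1021011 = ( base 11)769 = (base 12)64a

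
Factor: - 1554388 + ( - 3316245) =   -  73^1 * 66721^1= - 4870633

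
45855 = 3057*15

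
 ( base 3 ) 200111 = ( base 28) hn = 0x1f3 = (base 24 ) kj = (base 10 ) 499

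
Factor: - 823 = -823^1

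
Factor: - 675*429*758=- 219497850 = -2^1*3^4 * 5^2*11^1*13^1 * 379^1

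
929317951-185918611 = 743399340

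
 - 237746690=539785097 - 777531787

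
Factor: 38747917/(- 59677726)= -2^( - 1)*13^1*37^1*80557^1*29838863^(-1 ) 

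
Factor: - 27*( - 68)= 1836= 2^2*3^3*17^1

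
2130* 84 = 178920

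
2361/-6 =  - 394 + 1/2 = - 393.50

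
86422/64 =1350 + 11/32 = 1350.34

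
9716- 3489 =6227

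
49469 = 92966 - 43497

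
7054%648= 574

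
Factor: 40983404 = 2^2*7^2*11^1*19009^1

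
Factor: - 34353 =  -3^2 * 11^1 * 347^1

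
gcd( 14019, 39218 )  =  1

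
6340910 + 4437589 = 10778499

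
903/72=301/24 = 12.54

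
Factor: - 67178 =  - 2^1*33589^1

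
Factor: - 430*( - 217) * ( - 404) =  - 37697240 = - 2^3*5^1 * 7^1*31^1*43^1 * 101^1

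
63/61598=63/61598 =0.00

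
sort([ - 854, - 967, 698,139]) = [ - 967, - 854, 139, 698]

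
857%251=104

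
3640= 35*104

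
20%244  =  20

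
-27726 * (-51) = 1414026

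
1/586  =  1/586 = 0.00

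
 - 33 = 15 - 48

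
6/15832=3/7916=0.00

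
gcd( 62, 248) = 62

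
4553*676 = 3077828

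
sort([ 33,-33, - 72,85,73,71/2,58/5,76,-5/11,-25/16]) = [- 72,-33, - 25/16,-5/11, 58/5,33, 71/2, 73,  76,85]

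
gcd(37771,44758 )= 1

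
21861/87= 7287/29 = 251.28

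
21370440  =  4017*5320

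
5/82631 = 5/82631 = 0.00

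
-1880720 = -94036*20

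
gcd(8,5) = 1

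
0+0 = 0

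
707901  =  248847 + 459054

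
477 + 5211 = 5688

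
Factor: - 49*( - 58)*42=119364=2^2*3^1*7^3*29^1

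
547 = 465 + 82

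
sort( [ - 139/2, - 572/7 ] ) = [ - 572/7 , - 139/2]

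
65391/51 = 1282 + 3/17= 1282.18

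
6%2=0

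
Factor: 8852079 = 3^1*23^1*128291^1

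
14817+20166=34983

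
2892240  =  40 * 72306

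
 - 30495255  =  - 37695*809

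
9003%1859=1567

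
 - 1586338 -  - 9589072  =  8002734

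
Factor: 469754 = 2^1*349^1 * 673^1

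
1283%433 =417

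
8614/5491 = 1 + 3123/5491= 1.57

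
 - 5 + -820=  - 825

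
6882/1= 6882= 6882.00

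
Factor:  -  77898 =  - 2^1 * 3^1*12983^1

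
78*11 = 858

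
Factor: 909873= 3^4*47^1* 239^1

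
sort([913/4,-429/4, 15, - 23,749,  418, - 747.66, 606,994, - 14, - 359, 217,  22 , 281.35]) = [  -  747.66, - 359 , - 429/4, - 23,- 14,15, 22, 217,913/4,281.35, 418,606,749, 994]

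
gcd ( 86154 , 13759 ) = 1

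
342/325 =1 + 17/325 = 1.05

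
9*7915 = 71235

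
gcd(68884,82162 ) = 2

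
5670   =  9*630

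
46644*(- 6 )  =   - 279864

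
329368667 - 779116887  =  - 449748220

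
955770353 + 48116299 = 1003886652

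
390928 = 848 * 461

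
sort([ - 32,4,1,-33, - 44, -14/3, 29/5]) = [-44, - 33, -32 , - 14/3, 1,  4,29/5 ]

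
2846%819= 389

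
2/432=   1/216   =  0.00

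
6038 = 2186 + 3852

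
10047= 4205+5842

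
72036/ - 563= - 72036/563 = - 127.95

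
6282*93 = 584226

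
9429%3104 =117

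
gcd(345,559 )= 1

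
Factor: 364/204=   91/51 = 3^( - 1)*7^1*13^1*17^(  -  1)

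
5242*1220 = 6395240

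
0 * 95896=0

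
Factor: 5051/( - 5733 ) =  - 3^(- 2 )*7^(-2)*13^( - 1)*5051^1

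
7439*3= 22317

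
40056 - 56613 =-16557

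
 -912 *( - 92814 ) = 84646368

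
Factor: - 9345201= - 3^1*37^1*84191^1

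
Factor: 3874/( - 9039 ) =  - 2^1*3^( - 1 )* 13^1*23^( - 1 )*131^( - 1)*149^1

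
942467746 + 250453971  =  1192921717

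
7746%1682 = 1018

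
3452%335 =102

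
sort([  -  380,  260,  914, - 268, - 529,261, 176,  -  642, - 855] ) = [  -  855, - 642,-529 ,  -  380,-268,176,260,261, 914 ]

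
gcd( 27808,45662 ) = 158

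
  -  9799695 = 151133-9950828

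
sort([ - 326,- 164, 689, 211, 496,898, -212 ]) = [ - 326, -212, - 164,211,496 , 689, 898 ] 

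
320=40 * 8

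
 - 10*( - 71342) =713420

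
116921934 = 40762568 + 76159366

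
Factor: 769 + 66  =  5^1 *167^1 = 835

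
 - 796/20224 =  - 199/5056 = - 0.04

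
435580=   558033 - 122453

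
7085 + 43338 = 50423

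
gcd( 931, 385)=7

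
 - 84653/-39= 84653/39 = 2170.59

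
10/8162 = 5/4081= 0.00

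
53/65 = 53/65 = 0.82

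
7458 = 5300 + 2158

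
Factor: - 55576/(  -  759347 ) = 2^3*233^( - 1 )* 3259^( - 1)*6947^1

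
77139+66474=143613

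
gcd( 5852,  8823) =1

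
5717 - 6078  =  -361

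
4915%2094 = 727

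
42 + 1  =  43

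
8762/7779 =1 + 983/7779 = 1.13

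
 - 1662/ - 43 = 1662/43 = 38.65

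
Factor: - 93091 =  - 127^1*733^1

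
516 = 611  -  95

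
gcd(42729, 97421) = 1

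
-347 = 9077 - 9424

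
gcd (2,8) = 2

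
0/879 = 0 = 0.00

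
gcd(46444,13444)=4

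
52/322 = 26/161 = 0.16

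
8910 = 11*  810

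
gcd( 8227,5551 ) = 1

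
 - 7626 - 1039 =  - 8665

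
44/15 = 2 + 14/15 = 2.93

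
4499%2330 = 2169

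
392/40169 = 392/40169 = 0.01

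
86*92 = 7912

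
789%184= 53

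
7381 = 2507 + 4874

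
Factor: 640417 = 587^1*1091^1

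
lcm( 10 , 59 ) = 590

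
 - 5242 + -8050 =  - 13292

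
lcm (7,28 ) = 28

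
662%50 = 12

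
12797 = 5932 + 6865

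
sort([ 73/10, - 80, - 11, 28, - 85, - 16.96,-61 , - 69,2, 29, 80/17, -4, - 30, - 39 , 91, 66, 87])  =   [ - 85, - 80, - 69,-61, - 39,-30, - 16.96, - 11 , - 4, 2,80/17, 73/10, 28,29 , 66, 87,91] 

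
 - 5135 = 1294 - 6429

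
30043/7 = 4291 + 6/7 = 4291.86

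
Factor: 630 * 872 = 549360 = 2^4*3^2*5^1 * 7^1*109^1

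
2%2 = 0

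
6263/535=6263/535 = 11.71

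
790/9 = 87  +  7/9 = 87.78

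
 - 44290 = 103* ( - 430 ) 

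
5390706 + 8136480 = 13527186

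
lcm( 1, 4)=4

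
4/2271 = 4/2271 = 0.00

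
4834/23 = 4834/23 = 210.17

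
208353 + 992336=1200689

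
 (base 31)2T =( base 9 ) 111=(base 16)5B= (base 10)91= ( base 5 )331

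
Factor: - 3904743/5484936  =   - 1301581/1828312 = - 2^(-3 )*228539^( - 1)*1301581^1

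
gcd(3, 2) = 1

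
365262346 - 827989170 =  - 462726824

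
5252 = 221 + 5031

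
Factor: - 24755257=- 37^1*281^1*2381^1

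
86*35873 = 3085078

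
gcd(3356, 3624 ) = 4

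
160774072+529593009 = 690367081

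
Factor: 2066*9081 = 18761346 = 2^1*3^2*1009^1*1033^1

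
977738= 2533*386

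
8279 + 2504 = 10783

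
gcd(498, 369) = 3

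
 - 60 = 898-958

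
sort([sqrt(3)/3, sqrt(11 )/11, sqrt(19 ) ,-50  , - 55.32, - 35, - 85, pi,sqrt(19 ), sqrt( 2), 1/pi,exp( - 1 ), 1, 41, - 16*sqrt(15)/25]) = [-85, - 55.32, - 50,-35,-16*sqrt(15)/25, sqrt( 11)/11, 1/pi,  exp( - 1 ), sqrt(3)/3 , 1, sqrt( 2 ), pi, sqrt (19) , sqrt( 19),41]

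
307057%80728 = 64873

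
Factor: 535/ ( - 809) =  -5^1*107^1*809^( - 1)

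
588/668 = 147/167 = 0.88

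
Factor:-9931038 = -2^1*3^1*13^1 * 127321^1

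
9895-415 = 9480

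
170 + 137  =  307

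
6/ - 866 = -3/433=- 0.01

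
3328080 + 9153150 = 12481230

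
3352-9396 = - 6044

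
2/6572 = 1/3286 = 0.00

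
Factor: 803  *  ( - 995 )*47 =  - 37552295 =-  5^1  *11^1*47^1*73^1 * 199^1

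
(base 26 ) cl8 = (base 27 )bnq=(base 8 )20732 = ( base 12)5022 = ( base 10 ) 8666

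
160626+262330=422956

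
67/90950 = 67/90950 = 0.00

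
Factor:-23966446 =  - 2^1 * 7^1*1711889^1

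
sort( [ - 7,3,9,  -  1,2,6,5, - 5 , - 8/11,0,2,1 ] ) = [ - 7 ,  -  5,-1, - 8/11,0,1,2,2,3, 5,6, 9]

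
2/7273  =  2/7273 = 0.00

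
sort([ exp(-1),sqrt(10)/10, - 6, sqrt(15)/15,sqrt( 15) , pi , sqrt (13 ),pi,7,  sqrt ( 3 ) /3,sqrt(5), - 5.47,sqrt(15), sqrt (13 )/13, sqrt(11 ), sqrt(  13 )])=[ - 6, - 5.47,sqrt (15 ) /15,sqrt(13 ) /13,sqrt(10) /10, exp(-1 ),sqrt( 3 ) /3,sqrt( 5),pi,pi, sqrt (11),sqrt(13 ), sqrt (13), sqrt(15 ), sqrt( 15 ),7 ]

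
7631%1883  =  99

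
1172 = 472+700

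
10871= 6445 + 4426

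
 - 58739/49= - 58739/49 = - 1198.76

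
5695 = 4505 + 1190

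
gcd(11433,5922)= 3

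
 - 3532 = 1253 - 4785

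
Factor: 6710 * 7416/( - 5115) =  -301584/31= -2^4*3^1  *  31^ ( - 1)*61^1*103^1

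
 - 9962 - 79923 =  - 89885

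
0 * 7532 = 0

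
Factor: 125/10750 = 1/86 = 2^( - 1 )*43^ ( -1)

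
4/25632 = 1/6408 = 0.00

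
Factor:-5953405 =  -5^1*41^1 *113^1*257^1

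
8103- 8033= 70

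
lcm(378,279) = 11718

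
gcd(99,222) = 3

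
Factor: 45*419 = 3^2 * 5^1*419^1 =18855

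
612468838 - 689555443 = - 77086605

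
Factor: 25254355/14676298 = 2^( - 1)*5^1 *7^1*13^( -2)*6203^(- 1)*103079^1  =  3607765/2096614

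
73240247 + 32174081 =105414328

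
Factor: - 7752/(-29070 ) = 4/15 = 2^2*3^( - 1) * 5^(-1)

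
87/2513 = 87/2513=0.03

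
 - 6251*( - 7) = 43757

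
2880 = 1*2880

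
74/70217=74/70217= 0.00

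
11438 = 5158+6280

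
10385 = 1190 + 9195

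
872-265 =607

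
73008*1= 73008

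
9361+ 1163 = 10524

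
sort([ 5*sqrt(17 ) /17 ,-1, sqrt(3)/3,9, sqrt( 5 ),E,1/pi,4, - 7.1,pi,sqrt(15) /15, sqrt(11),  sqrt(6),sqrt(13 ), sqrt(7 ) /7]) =[ - 7.1,  -  1, sqrt ( 15)/15 , 1/pi,  sqrt( 7)/7 , sqrt( 3 ) /3, 5*sqrt(17)/17, sqrt(5), sqrt(6), E , pi,sqrt( 11),sqrt(13), 4,9 ] 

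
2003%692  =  619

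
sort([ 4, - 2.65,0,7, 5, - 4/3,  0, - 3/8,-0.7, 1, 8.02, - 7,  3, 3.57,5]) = [  -  7,-2.65, - 4/3, - 0.7, - 3/8,0, 0, 1,  3,3.57, 4, 5, 5,7,8.02 ]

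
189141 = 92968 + 96173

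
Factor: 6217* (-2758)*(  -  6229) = 2^1*7^1 * 197^1*6217^1*6229^1=   106805461294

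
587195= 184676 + 402519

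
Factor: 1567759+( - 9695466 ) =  - 8127707 = -7^1 * 1161101^1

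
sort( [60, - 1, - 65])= [-65,- 1,60] 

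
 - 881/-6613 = 881/6613 = 0.13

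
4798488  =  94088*51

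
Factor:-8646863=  - 17^1*37^1*59^1*233^1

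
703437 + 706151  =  1409588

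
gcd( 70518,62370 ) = 42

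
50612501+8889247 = 59501748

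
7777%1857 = 349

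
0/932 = 0=0.00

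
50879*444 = 22590276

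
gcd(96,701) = 1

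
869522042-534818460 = 334703582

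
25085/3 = 25085/3 =8361.67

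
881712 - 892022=  -  10310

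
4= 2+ 2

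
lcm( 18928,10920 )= 283920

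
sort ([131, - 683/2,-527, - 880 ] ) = [ - 880,- 527 ,-683/2,  131]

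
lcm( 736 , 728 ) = 66976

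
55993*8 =447944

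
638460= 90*7094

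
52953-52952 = 1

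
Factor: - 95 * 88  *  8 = - 66880 = - 2^6*5^1*11^1*19^1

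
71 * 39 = 2769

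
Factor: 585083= 521^1 * 1123^1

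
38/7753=38/7753 = 0.00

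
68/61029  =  68/61029 =0.00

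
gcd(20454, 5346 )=6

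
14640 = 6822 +7818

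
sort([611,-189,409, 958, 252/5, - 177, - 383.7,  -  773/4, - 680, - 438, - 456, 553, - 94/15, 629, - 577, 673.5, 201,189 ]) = [- 680, -577,  -  456, - 438, - 383.7,-773/4, - 189, - 177 ,  -  94/15, 252/5 , 189, 201, 409,553, 611, 629,673.5, 958]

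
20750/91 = 20750/91 = 228.02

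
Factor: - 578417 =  - 7^1*19^1*4349^1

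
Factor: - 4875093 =-3^3*103^1 * 1753^1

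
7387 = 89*83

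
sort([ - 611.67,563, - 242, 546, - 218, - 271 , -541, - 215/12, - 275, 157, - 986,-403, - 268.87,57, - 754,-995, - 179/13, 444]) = [ - 995, - 986,- 754 ,-611.67, - 541, - 403, - 275,  -  271, - 268.87, - 242, - 218, - 215/12 , - 179/13,57 , 157, 444,546,563]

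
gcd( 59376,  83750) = 2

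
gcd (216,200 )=8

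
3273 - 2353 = 920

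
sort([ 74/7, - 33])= [ - 33,  74/7]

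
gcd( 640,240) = 80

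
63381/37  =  1713 = 1713.00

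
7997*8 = 63976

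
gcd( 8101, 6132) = 1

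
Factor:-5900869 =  - 13^1  *  453913^1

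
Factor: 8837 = 8837^1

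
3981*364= 1449084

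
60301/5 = 12060 + 1/5 = 12060.20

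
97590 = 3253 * 30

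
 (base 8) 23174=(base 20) 14cc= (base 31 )a7p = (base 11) 7447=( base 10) 9852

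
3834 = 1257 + 2577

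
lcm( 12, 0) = 0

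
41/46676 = 41/46676=0.00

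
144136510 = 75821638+68314872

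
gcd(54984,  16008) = 696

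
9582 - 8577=1005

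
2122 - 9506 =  - 7384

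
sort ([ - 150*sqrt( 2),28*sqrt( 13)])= [-150*sqrt( 2) , 28*sqrt( 13 ) ]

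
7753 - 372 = 7381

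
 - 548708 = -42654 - 506054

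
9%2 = 1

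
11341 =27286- 15945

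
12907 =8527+4380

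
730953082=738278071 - 7324989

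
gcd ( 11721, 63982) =1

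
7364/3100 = 1841/775  =  2.38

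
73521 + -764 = 72757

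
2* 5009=10018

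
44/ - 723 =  - 1 + 679/723 = - 0.06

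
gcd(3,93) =3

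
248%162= 86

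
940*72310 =67971400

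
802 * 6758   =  5419916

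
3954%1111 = 621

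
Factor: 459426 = 2^1*3^1 * 11^1* 6961^1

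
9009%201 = 165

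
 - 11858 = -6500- 5358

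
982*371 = 364322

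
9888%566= 266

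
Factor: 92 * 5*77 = 35420 = 2^2*5^1* 7^1*11^1*23^1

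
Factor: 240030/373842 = 635/989 =5^1*23^(-1)*43^(-1 )*127^1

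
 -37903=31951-69854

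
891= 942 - 51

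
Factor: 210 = 2^1*3^1 * 5^1*7^1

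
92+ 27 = 119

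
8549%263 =133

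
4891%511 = 292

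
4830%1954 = 922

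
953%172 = 93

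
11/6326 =11/6326 = 0.00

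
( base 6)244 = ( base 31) 37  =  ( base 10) 100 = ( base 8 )144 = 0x64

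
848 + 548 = 1396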